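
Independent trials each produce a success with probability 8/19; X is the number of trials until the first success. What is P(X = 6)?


P(X=6) = (1-p)^5 * p = (11/19)^5 * 8/19
= 161051/2476099 * 8/19 = 1288408/47045881

1288408/47045881


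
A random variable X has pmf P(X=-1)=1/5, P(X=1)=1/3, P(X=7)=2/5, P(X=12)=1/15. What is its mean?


E[X] = sum(x * P(x))
= -1*1/5 + 1*1/3 + 7*2/5 + 12*1/15
= 56/15

56/15


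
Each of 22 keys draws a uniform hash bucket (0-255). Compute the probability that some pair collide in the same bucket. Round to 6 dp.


P(all different) = prod((256-i)/256 for i=0..21) = 0.395058
P(at least one match) = 1 - 0.395058 = 0.604942

0.604942


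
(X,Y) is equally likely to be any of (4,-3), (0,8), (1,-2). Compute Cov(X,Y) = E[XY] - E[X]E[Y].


E[X]=5/3, E[Y]=1, E[XY]=-14/3
Cov(X,Y) = E[XY] - E[X]E[Y] = -14/3 - 5/3*1 = -19/3

-19/3


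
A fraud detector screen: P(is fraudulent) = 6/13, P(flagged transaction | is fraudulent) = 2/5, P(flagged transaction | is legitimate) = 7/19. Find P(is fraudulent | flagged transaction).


P(A) = P(A|B)P(B) + P(A|B')P(B') = 2/5*6/13 + 7/19*7/13 = 473/1235
P(B|A) = P(A|B)P(B)/P(A) = (12/65)/(473/1235) = 228/473

228/473


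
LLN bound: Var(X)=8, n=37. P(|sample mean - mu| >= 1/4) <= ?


Var(Xbar) = Var(X)/n = 8/37
Chebyshev: P(|Xbar-mu| >= 1/4) <= Var(Xbar)/(1/4)^2 = (8/37)/(1/16) = 128/37
Bound exceeds 1, so trivial bound: 1

1


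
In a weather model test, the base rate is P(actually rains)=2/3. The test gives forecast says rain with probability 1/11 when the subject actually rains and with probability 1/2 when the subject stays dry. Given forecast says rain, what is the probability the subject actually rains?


P(A) = P(A|B)P(B) + P(A|B')P(B') = 1/11*2/3 + 1/2*1/3 = 5/22
P(B|A) = P(A|B)P(B)/P(A) = (2/33)/(5/22) = 4/15

4/15


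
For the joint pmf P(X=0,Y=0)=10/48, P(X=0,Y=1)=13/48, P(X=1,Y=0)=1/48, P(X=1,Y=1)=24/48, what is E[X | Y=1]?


P(Y=1) = 37/48
E[X|Y=1] = (0*13 + 1*24)/37 = 24/37

24/37


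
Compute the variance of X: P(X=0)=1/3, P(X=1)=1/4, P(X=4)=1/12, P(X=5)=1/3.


E[X] = 9/4, E[X^2] = 119/12
Var(X) = E[X^2] - (E[X])^2 = 119/12 - (9/4)^2 = 233/48

233/48


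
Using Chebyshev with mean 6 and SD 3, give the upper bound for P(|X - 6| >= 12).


k = 12/3 = 4
Chebyshev: P(|X-mu| >= k*sigma) <= 1/k^2 = 1/4^2 = 1/16

1/16


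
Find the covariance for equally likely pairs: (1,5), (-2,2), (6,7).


E[X]=5/3, E[Y]=14/3, E[XY]=43/3
Cov(X,Y) = E[XY] - E[X]E[Y] = 43/3 - 5/3*14/3 = 59/9

59/9


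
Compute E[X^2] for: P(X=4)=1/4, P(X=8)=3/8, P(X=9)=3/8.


E[X^2] = sum(x^2 * P(x))
= 16*1/4 + 64*3/8 + 81*3/8
= 467/8

467/8


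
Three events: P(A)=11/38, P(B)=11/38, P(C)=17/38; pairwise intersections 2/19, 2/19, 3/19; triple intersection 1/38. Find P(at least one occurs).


P(A∪B∪C) = P(A)+P(B)+P(C) - P(AB)-P(AC)-P(BC) + P(ABC)
= 11/38+11/38+17/38 - 2/19-2/19-3/19 + 1/38
= 13/19

13/19


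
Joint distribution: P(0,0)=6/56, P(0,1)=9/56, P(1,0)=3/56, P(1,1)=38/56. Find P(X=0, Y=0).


Read from table: P(X=0, Y=0) = 6/56 = 3/28

3/28


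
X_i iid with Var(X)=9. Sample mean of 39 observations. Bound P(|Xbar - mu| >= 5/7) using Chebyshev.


Var(Xbar) = Var(X)/n = 9/39
Chebyshev: P(|Xbar-mu| >= 5/7) <= Var(Xbar)/(5/7)^2 = (3/13)/(25/49) = 147/325

147/325


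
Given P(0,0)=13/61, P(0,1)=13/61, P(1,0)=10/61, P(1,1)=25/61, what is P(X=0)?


P(X=0) = P(0,0)+P(0,1) = 13/61 + 13/61 = 26/61

26/61


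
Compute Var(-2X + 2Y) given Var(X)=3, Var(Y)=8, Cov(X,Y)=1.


Var(-2X + 2Y) = (-2)^2*Var(X) + 2^2*Var(Y) + 2*(-2)*2*Cov(X,Y)
= 4*3 + 4*8 - 8*1
= 12 + 32 - 8 = 36

36


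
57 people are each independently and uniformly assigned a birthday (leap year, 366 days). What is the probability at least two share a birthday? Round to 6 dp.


P(all different) = prod((366-i)/366 for i=0..56) = 0.010010
P(at least one match) = 1 - 0.010010 = 0.989990

0.989990


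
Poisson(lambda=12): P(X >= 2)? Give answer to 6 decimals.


P(X>=2) = 1 - P(X<=1) = 1 - (e^(-12)*12^0/0! + e^(-12)*12^1/1!)
≈ 1 - (0.0000061442 + 0.0000737305)
= 1 - 0.0000798747 = 0.9999201253
≈ 0.999920

0.999920


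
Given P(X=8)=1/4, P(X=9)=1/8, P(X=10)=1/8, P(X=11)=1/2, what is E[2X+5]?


E[2X+5] = sum(g(x)*P(x))
= 21*1/4 + 23*1/8 + 25*1/8 + 27*1/2
= 99/4

99/4


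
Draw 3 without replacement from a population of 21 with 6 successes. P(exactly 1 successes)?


P(X=1) = C(6,1)*C(15,2) / C(21,3)
= 6*105 / 1330
= 630/1330 = 9/19

9/19


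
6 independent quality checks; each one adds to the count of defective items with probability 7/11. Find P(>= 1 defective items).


P(at least one) = 1 - P(none)
P(none) = (1 - 7/11)^6 = (4/11)^6 = 4096/1771561
P(at least one) = 1 - 4096/1771561 = 1767465/1771561

1767465/1771561


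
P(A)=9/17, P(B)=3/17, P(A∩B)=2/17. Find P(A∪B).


P(A∪B) = P(A) + P(B) - P(A∩B)
= 9/17 + 3/17 - 2/17 = 10/17

10/17


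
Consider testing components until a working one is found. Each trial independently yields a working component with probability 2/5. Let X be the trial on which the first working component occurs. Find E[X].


For geometric (trials until first success), E[X] = 1/p = 1/(2/5) = 5/2

5/2


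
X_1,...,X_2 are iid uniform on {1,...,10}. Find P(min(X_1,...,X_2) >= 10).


P(min >= 10) = P(all X_i >= 10) = (P(X_1 >= 10))^2
= (1/10)^2 = 1/100

1/100


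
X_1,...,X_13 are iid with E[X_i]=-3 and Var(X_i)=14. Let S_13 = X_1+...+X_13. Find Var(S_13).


By independence, Var(S_n) = n*Var(X_1) = 13*14 = 182

182


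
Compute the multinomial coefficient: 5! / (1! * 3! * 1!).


5! = 120
Denominator: 1!=1 * 3!=6 * 1!=1
Coefficient = 120 / 6 = 20

20


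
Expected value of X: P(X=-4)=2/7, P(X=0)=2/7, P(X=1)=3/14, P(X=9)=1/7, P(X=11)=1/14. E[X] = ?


E[X] = sum(x * P(x))
= -4*2/7 + 0*2/7 + 1*3/14 + 9*1/7 + 11*1/14
= 8/7

8/7


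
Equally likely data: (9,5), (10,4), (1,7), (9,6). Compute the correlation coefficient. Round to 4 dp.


Cov(X,Y) = -3.3750, Var(X) = 13.1875, Var(Y) = 1.2500
rho = Cov/(sqrt(VarX)*sqrt(VarY)) = -0.8313

-0.8313


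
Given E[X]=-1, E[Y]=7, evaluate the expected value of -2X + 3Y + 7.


E[-2X + 3Y + 7] = -2*E[X] + 3*E[Y] + 7
= (-2)*(-1) + (3)*(7) + (7)
= 2 + 21 + 7 = 30

30


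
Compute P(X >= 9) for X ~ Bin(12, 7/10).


P(X>=9) = P(X=9) + P(X=10) + P(X=11) + P(X=12)
= 11985021279/50000000000 + 83895148953/500000000000 + 17795940687/250000000000 + 13841287201/1000000000000
= 98503154687/200000000000

98503154687/200000000000


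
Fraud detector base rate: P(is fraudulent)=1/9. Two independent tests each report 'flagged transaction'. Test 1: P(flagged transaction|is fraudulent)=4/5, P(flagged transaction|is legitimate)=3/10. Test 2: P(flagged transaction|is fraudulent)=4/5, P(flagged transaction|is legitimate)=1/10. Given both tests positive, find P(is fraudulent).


After test 1: P(+) = 4/5*1/9 + 3/10*8/9 = 16/45
P(B|+) = (4/45)/(16/45) = 1/4
After test 2 (use post1 as new prior): P(+) = 4/5*1/4 + 1/10*3/4 = 11/40
P(B|+,+) = (1/5)/(11/40) = 8/11

8/11


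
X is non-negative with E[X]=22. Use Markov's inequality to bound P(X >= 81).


Markov: P(X >= a) <= E[X]/a
P(X >= 81) <= 22/81

22/81


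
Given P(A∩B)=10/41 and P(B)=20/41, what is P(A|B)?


P(A|B) = P(A∩B)/P(B) = (10/41)/(20/41) = 10/20 = 1/2

1/2


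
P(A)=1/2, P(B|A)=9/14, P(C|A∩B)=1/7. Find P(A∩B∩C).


P(A∩B∩C) = P(A) * P(B|A) * P(C|A∩B)
= 1/2 * 9/14 * 1/7
= 9/28 * 1/7 = 9/196

9/196


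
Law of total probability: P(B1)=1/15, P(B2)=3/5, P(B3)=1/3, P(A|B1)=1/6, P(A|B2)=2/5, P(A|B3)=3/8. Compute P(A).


P(A) = P(A|B1)P(B1) + P(A|B2)P(B2) + P(A|B3)P(B3)
= 1/6*1/15 + 2/5*3/5 + 3/8*1/3
= 1/90 + 6/25 + 1/8 = 677/1800

677/1800


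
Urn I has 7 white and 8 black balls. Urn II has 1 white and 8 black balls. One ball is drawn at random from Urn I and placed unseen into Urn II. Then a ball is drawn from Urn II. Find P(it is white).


P(transfer white) = 7/15; P(transfer black) = 8/15
If white transferred: Urn II has 2 white of 10, so P(white|white moved) = 1/5
If black transferred: Urn II has 1 white of 10, so P(white|black moved) = 1/10
By total probability: P(white) = 7/15*1/5 + 8/15*1/10 = 11/75

11/75


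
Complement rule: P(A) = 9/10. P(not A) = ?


P(A') = 1 - P(A) = 1 - 9/10 = 1/10

1/10


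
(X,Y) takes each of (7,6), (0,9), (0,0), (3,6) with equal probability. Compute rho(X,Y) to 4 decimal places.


Cov(X,Y) = 1.8750, Var(X) = 8.2500, Var(Y) = 10.6875
rho = Cov/(sqrt(VarX)*sqrt(VarY)) = 0.1997

0.1997


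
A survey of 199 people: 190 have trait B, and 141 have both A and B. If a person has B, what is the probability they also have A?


P(A|B) = P(A∩B)/P(B) = (141/199)/(190/199) = 141/190

141/190


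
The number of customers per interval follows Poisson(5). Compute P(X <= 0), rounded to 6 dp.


P(X<=0) = e^(-5)*5^0/0!
≈ 0.0067379470
≈ 0.006738

0.006738


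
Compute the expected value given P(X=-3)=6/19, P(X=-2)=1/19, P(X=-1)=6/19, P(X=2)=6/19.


E[X] = sum(x * P(x))
= -3*6/19 - 2*1/19 - 1*6/19 + 2*6/19
= -14/19

-14/19


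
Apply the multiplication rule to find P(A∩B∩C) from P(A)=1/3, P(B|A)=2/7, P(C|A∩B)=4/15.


P(A∩B∩C) = P(A) * P(B|A) * P(C|A∩B)
= 1/3 * 2/7 * 4/15
= 2/21 * 4/15 = 8/315

8/315


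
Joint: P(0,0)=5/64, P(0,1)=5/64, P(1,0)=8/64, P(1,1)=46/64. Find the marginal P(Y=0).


P(Y=0) = P(0,0)+P(1,0) = 5/64 + 8/64 = 13/64

13/64


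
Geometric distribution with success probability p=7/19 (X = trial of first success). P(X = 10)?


P(X=10) = (1-p)^9 * p = (12/19)^9 * 7/19
= 5159780352/322687697779 * 7/19 = 36118462464/6131066257801

36118462464/6131066257801


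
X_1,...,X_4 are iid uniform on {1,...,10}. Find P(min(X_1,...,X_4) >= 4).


P(min >= 4) = P(all X_i >= 4) = (P(X_1 >= 4))^4
= (7/10)^4 = 2401/10000

2401/10000


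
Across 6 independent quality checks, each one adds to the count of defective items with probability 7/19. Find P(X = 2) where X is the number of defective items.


P(X=2) = C(6,2) * p^2 * (1-p)^4
= 15 * 49/361 * 20736/130321
= 15240960/47045881

15240960/47045881


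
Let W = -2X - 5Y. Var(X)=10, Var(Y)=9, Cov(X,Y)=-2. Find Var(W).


Var(-2X - 5Y) = (-2)^2*Var(X) + (-5)^2*Var(Y) + 2*(-2)*(-5)*Cov(X,Y)
= 4*10 + 25*9 + 20*(-2)
= 40 + 225 - 40 = 225

225


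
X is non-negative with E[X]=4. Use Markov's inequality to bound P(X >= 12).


Markov: P(X >= a) <= E[X]/a
P(X >= 12) <= 4/12 = 1/3

1/3


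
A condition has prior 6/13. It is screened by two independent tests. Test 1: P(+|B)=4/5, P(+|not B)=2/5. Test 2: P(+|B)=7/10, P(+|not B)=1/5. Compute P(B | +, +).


After test 1: P(+) = 4/5*6/13 + 2/5*7/13 = 38/65
P(B|+) = (24/65)/(38/65) = 12/19
After test 2 (use post1 as new prior): P(+) = 7/10*12/19 + 1/5*7/19 = 49/95
P(B|+,+) = (42/95)/(49/95) = 6/7

6/7


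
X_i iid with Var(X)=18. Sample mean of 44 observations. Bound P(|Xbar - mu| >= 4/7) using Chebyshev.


Var(Xbar) = Var(X)/n = 18/44
Chebyshev: P(|Xbar-mu| >= 4/7) <= Var(Xbar)/(4/7)^2 = (9/22)/(16/49) = 441/352
Bound exceeds 1, so trivial bound: 1

1


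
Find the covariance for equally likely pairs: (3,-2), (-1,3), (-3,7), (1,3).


E[X]=0, E[Y]=11/4, E[XY]=-27/4
Cov(X,Y) = E[XY] - E[X]E[Y] = -27/4 - 0*11/4 = -27/4

-27/4


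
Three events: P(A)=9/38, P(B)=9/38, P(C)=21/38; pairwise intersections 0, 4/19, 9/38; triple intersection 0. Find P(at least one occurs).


P(A∪B∪C) = P(A)+P(B)+P(C) - P(AB)-P(AC)-P(BC) + P(ABC)
= 9/38+9/38+21/38 - 0-4/19-9/38 + 0
= 11/19

11/19


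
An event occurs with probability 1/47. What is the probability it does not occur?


P(A') = 1 - P(A) = 1 - 1/47 = 46/47

46/47


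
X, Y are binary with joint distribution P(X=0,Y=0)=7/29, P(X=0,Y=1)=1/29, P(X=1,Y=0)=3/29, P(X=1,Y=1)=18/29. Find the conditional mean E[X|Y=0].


P(Y=0) = 10/29
E[X|Y=0] = (0*7 + 1*3)/10 = 3/10

3/10


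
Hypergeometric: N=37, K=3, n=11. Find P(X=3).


P(X=3) = C(3,3)*C(34,8) / C(37,11)
= 1*18156204 / 854992152
= 18156204/854992152 = 11/518

11/518


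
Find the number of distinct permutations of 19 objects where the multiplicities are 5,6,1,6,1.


19! = 121645100408832000
Denominator: 5!=120 * 6!=720 * 1!=1 * 6!=720 * 1!=1
Coefficient = 121645100408832000 / 62208000 = 1955457504

1955457504


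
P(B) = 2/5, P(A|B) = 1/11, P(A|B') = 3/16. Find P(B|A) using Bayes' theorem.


P(A) = P(A|B)P(B) + P(A|B')P(B') = 1/11*2/5 + 3/16*3/5 = 131/880
P(B|A) = P(A|B)P(B)/P(A) = (2/55)/(131/880) = 32/131

32/131


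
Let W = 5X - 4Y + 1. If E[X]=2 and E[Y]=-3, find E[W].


E[5X - 4Y + 1] = 5*E[X] - 4*E[Y] + 1
= (5)*(2) + (-4)*(-3) + (1)
= 10 + 12 + 1 = 23

23


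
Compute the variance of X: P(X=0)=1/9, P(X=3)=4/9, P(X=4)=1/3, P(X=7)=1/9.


E[X] = 31/9, E[X^2] = 133/9
Var(X) = E[X^2] - (E[X])^2 = 133/9 - (31/9)^2 = 236/81

236/81


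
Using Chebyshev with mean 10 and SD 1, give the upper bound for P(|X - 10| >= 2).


k = 2/1 = 2
Chebyshev: P(|X-mu| >= k*sigma) <= 1/k^2 = 1/2^2 = 1/4

1/4


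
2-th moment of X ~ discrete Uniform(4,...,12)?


E[X^2] = (1/9) * sum(x^2 for x=4..12)
= 636/9 = 212/3

212/3


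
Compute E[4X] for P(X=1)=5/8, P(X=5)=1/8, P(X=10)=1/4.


E[4X] = sum(g(x)*P(x))
= 4*5/8 + 20*1/8 + 40*1/4
= 15

15


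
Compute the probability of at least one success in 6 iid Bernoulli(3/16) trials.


P(at least one) = 1 - P(none)
P(none) = (1 - 3/16)^6 = (13/16)^6 = 4826809/16777216
P(at least one) = 1 - 4826809/16777216 = 11950407/16777216

11950407/16777216


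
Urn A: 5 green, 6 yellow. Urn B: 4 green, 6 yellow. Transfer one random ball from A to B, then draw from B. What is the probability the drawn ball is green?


P(transfer green) = 5/11; P(transfer yellow) = 6/11
If green transferred: Urn II has 5 green of 11, so P(green|green moved) = 5/11
If yellow transferred: Urn II has 4 green of 11, so P(green|yellow moved) = 4/11
By total probability: P(green) = 5/11*5/11 + 6/11*4/11 = 49/121

49/121


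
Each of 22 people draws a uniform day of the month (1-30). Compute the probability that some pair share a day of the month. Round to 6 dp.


P(all different) = prod((30-i)/30 for i=0..21) = 0.000021
P(at least one match) = 1 - 0.000021 = 0.999979

0.999979


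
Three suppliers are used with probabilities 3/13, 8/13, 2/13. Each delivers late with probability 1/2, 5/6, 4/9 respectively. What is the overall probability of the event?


P(A) = P(A|B1)P(B1) + P(A|B2)P(B2) + P(A|B3)P(B3)
= 1/2*3/13 + 5/6*8/13 + 4/9*2/13
= 3/26 + 20/39 + 8/117 = 163/234

163/234


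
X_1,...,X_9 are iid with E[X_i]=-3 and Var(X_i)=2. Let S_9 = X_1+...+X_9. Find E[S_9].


E[S_n] = n*E[X_1] = 9*-3 = -27

-27


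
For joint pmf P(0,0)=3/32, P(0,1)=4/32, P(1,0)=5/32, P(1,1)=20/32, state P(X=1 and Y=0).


Read from table: P(X=1, Y=0) = 5/32

5/32


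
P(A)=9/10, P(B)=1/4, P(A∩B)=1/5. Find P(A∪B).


P(A∪B) = P(A) + P(B) - P(A∩B)
= 9/10 + 1/4 - 1/5 = 19/20

19/20


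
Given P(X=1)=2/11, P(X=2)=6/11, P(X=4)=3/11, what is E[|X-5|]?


E[|X-5|] = sum(g(x)*P(x))
= 4*2/11 + 3*6/11 + 1*3/11
= 29/11

29/11


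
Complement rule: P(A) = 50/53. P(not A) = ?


P(A') = 1 - P(A) = 1 - 50/53 = 3/53

3/53


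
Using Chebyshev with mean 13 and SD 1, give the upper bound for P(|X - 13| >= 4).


k = 4/1 = 4
Chebyshev: P(|X-mu| >= k*sigma) <= 1/k^2 = 1/4^2 = 1/16

1/16


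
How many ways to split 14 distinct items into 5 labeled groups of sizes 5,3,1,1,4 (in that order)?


14! = 87178291200
Denominator: 5!=120 * 3!=6 * 1!=1 * 1!=1 * 4!=24
Coefficient = 87178291200 / 17280 = 5045040

5045040


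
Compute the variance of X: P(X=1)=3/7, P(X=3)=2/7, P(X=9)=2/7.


E[X] = 27/7, E[X^2] = 183/7
Var(X) = E[X^2] - (E[X])^2 = 183/7 - (27/7)^2 = 552/49

552/49


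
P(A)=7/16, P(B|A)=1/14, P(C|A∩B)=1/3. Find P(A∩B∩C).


P(A∩B∩C) = P(A) * P(B|A) * P(C|A∩B)
= 7/16 * 1/14 * 1/3
= 1/32 * 1/3 = 1/96

1/96


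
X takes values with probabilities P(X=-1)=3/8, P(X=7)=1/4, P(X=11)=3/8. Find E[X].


E[X] = sum(x * P(x))
= -1*3/8 + 7*1/4 + 11*3/8
= 11/2

11/2


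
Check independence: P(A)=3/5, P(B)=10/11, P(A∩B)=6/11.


P(A)*P(B) = 3/5*10/11 = 6/11
P(A∩B) = 6/11, which equals P(A)P(B), so independent

Yes, A and B are independent


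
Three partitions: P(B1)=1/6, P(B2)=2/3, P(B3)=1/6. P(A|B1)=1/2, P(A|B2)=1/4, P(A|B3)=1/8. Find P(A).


P(A) = P(A|B1)P(B1) + P(A|B2)P(B2) + P(A|B3)P(B3)
= 1/2*1/6 + 1/4*2/3 + 1/8*1/6
= 1/12 + 1/6 + 1/48 = 13/48

13/48


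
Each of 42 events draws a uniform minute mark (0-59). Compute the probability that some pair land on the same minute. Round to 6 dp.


P(all different) = prod((60-i)/60 for i=0..41) = 0.000000
P(at least one match) = 1 - 0.000000 = 1.000000

1.000000


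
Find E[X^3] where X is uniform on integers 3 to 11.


E[X^3] = (1/9) * sum(x^3 for x=3..11)
= 4347/9 = 483

483


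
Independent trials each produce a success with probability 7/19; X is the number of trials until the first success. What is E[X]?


For geometric (trials until first success), E[X] = 1/p = 1/(7/19) = 19/7

19/7


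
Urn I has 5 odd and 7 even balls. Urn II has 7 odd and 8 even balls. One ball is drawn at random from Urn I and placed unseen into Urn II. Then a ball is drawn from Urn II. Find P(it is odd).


P(transfer odd) = 5/12; P(transfer even) = 7/12
If odd transferred: Urn II has 8 odd of 16, so P(odd|odd moved) = 1/2
If even transferred: Urn II has 7 odd of 16, so P(odd|even moved) = 7/16
By total probability: P(odd) = 5/12*1/2 + 7/12*7/16 = 89/192

89/192


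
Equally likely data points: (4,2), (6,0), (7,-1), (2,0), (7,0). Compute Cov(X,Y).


E[X]=26/5, E[Y]=1/5, E[XY]=1/5
Cov(X,Y) = E[XY] - E[X]E[Y] = 1/5 - 26/5*1/5 = -21/25

-21/25


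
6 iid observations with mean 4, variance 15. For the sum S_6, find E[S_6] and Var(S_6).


E[S_n] = n*mu = 6*4 = 24
Var(S_n) = n*sigma^2 = 6*15 = 90

E[S_6]=24, Var(S_6)=90


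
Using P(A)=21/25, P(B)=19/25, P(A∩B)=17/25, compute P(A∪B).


P(A∪B) = P(A) + P(B) - P(A∩B)
= 21/25 + 19/25 - 17/25 = 23/25

23/25


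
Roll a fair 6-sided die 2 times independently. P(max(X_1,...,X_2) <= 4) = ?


P(max <= 4) = P(all X_i <= 4) = (P(X_1 <= 4))^2
= (4/6)^2 = (2/3)^2 = 4/9

4/9


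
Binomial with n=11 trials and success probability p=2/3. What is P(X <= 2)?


P(X<=2) = P(X=0) + P(X=1) + P(X=2)
= 1/177147 + 22/177147 + 220/177147
= 1/729

1/729


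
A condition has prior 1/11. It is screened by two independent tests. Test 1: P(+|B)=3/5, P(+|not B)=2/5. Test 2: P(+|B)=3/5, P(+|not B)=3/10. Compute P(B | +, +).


After test 1: P(+) = 3/5*1/11 + 2/5*10/11 = 23/55
P(B|+) = (3/55)/(23/55) = 3/23
After test 2 (use post1 as new prior): P(+) = 3/5*3/23 + 3/10*20/23 = 39/115
P(B|+,+) = (9/115)/(39/115) = 3/13

3/13


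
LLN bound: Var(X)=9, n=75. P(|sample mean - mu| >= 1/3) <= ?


Var(Xbar) = Var(X)/n = 9/75
Chebyshev: P(|Xbar-mu| >= 1/3) <= Var(Xbar)/(1/3)^2 = (3/25)/(1/9) = 27/25
Bound exceeds 1, so trivial bound: 1

1


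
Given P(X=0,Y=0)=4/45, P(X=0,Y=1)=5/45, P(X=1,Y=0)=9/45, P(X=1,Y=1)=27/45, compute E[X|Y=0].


P(Y=0) = 13/45
E[X|Y=0] = (0*4 + 1*9)/13 = 9/13

9/13


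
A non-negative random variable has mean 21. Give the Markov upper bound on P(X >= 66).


Markov: P(X >= a) <= E[X]/a
P(X >= 66) <= 21/66 = 7/22

7/22


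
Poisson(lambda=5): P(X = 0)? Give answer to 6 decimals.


P(X=0) = e^(-5) * 5^0 / 0!
≈ 0.006737946999 * 1 / 1
≈ 0.006738

0.006738


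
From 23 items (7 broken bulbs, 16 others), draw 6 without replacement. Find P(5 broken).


P(X=5) = C(7,5)*C(16,1) / C(23,6)
= 21*16 / 100947
= 336/100947 = 16/4807

16/4807


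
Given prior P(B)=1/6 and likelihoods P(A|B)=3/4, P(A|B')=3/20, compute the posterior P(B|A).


P(A) = P(A|B)P(B) + P(A|B')P(B') = 3/4*1/6 + 3/20*5/6 = 1/4
P(B|A) = P(A|B)P(B)/P(A) = (1/8)/(1/4) = 1/2

1/2


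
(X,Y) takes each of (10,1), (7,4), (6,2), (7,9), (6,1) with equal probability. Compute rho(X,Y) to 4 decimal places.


Cov(X,Y) = -0.6800, Var(X) = 2.1600, Var(Y) = 9.0400
rho = Cov/(sqrt(VarX)*sqrt(VarY)) = -0.1539

-0.1539


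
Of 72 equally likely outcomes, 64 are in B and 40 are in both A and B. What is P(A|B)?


P(A|B) = P(A∩B)/P(B) = (40/72)/(64/72) = 40/64 = 5/8

5/8


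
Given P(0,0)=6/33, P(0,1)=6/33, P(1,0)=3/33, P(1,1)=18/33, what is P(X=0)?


P(X=0) = P(0,0)+P(0,1) = 6/33 + 6/33 = 12/33 = 4/11

4/11


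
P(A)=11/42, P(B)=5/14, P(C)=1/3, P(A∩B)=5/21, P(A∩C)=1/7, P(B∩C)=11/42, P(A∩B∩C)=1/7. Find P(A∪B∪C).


P(A∪B∪C) = P(A)+P(B)+P(C) - P(AB)-P(AC)-P(BC) + P(ABC)
= 11/42+5/14+1/3 - 5/21-1/7-11/42 + 1/7
= 19/42

19/42


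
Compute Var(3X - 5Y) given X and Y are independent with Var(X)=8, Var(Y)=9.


Independence => Cov(X,Y)=0
Var(3X - 5Y) = 3^2*Var(X) + (-5)^2*Var(Y)
= 9*8 + 25*9 = 297

297


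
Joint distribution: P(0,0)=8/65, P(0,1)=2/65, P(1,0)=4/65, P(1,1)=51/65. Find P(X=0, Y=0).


Read from table: P(X=0, Y=0) = 8/65

8/65


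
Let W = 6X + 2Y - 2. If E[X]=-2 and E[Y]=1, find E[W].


E[6X + 2Y - 2] = 6*E[X] + 2*E[Y] - 2
= (6)*(-2) + (2)*(1) + (-2)
= -12 + 2 - 2 = -12

-12


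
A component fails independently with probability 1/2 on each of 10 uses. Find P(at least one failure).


P(at least one) = 1 - P(none)
P(none) = (1 - 1/2)^10 = (1/2)^10 = 1/1024
P(at least one) = 1 - 1/1024 = 1023/1024

1023/1024


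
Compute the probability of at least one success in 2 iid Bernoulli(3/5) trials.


P(at least one) = 1 - P(none)
P(none) = (1 - 3/5)^2 = (2/5)^2 = 4/25
P(at least one) = 1 - 4/25 = 21/25

21/25


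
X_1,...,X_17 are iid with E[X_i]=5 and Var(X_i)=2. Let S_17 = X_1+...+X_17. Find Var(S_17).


By independence, Var(S_n) = n*Var(X_1) = 17*2 = 34

34


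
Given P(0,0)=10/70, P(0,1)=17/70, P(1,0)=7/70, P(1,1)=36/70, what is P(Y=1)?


P(Y=1) = P(0,1)+P(1,1) = 17/70 + 36/70 = 53/70

53/70


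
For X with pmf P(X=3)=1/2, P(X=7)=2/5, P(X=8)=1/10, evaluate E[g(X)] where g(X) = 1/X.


E[1/X] = sum(g(x)*P(x))
= 1/3*1/2 + 1/7*2/5 + 1/8*1/10
= 397/1680

397/1680


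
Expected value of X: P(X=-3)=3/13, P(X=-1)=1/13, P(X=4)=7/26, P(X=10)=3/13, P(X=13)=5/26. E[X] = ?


E[X] = sum(x * P(x))
= -3*3/13 - 1*1/13 + 4*7/26 + 10*3/13 + 13*5/26
= 133/26

133/26


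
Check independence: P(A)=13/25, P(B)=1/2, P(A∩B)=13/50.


P(A)*P(B) = 13/25*1/2 = 13/50
P(A∩B) = 13/50, which equals P(A)P(B), so independent

Yes, A and B are independent


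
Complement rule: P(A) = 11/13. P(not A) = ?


P(A') = 1 - P(A) = 1 - 11/13 = 2/13

2/13


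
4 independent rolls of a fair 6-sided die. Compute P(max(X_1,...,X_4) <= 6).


P(max <= 6) = P(all X_i <= 6) = (P(X_1 <= 6))^4
= (6/6)^4 = 1^4 = 1

1


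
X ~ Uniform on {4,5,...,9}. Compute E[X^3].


E[X^3] = (1/6) * sum(x^3 for x=4..9)
= 1989/6 = 663/2

663/2


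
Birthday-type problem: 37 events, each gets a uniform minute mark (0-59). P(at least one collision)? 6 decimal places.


P(all different) = prod((60-i)/60 for i=0..36) = 0.000001
P(at least one match) = 1 - 0.000001 = 0.999999

0.999999


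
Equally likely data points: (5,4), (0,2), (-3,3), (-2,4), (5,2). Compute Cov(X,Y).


E[X]=1, E[Y]=3, E[XY]=13/5
Cov(X,Y) = E[XY] - E[X]E[Y] = 13/5 - 1*3 = -2/5

-2/5


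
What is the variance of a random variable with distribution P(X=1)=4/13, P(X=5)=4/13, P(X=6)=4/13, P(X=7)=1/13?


E[X] = 55/13, E[X^2] = 297/13
Var(X) = E[X^2] - (E[X])^2 = 297/13 - (55/13)^2 = 836/169

836/169


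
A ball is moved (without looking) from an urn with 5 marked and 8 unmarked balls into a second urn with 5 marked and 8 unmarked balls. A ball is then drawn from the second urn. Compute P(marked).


P(transfer marked) = 5/13; P(transfer unmarked) = 8/13
If marked transferred: Urn II has 6 marked of 14, so P(marked|marked moved) = 3/7
If unmarked transferred: Urn II has 5 marked of 14, so P(marked|unmarked moved) = 5/14
By total probability: P(marked) = 5/13*3/7 + 8/13*5/14 = 5/13

5/13


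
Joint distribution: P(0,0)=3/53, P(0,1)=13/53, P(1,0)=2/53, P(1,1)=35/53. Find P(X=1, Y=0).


Read from table: P(X=1, Y=0) = 2/53

2/53


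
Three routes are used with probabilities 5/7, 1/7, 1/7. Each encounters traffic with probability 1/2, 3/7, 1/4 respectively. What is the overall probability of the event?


P(A) = P(A|B1)P(B1) + P(A|B2)P(B2) + P(A|B3)P(B3)
= 1/2*5/7 + 3/7*1/7 + 1/4*1/7
= 5/14 + 3/49 + 1/28 = 89/196

89/196


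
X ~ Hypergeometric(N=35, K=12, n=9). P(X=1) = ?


P(X=1) = C(12,1)*C(23,8) / C(35,9)
= 12*490314 / 70607460
= 5883768/70607460 = 2622/31465

2622/31465


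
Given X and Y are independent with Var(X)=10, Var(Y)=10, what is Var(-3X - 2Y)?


Independence => Cov(X,Y)=0
Var(-3X - 2Y) = (-3)^2*Var(X) + (-2)^2*Var(Y)
= 9*10 + 4*10 = 130

130


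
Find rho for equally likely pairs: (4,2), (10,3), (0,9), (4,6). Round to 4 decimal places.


Cov(X,Y) = -7.0000, Var(X) = 12.7500, Var(Y) = 7.5000
rho = Cov/(sqrt(VarX)*sqrt(VarY)) = -0.7158

-0.7158


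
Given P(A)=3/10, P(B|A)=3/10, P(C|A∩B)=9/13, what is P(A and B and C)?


P(A∩B∩C) = P(A) * P(B|A) * P(C|A∩B)
= 3/10 * 3/10 * 9/13
= 9/100 * 9/13 = 81/1300

81/1300


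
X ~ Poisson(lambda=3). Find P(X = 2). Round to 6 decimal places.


P(X=2) = e^(-3) * 3^2 / 2!
≈ 0.04978706837 * 9 / 2
≈ 0.224042

0.224042


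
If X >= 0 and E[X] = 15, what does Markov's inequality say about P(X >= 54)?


Markov: P(X >= a) <= E[X]/a
P(X >= 54) <= 15/54 = 5/18

5/18


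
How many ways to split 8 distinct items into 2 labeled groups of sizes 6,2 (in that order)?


8! = 40320
Denominator: 6!=720 * 2!=2
Coefficient = 40320 / 1440 = 28

28


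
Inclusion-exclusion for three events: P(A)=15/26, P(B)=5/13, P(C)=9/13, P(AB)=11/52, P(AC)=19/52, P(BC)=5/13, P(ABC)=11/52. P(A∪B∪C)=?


P(A∪B∪C) = P(A)+P(B)+P(C) - P(AB)-P(AC)-P(BC) + P(ABC)
= 15/26+5/13+9/13 - 11/52-19/52-5/13 + 11/52
= 47/52

47/52


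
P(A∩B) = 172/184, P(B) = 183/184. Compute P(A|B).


P(A|B) = P(A∩B)/P(B) = (172/184)/(183/184) = 172/183

172/183


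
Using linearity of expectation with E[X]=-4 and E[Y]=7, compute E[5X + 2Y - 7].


E[5X + 2Y - 7] = 5*E[X] + 2*E[Y] - 7
= (5)*(-4) + (2)*(7) + (-7)
= -20 + 14 - 7 = -13

-13


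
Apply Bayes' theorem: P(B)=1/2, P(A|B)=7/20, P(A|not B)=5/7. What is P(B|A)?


P(A) = P(A|B)P(B) + P(A|B')P(B') = 7/20*1/2 + 5/7*1/2 = 149/280
P(B|A) = P(A|B)P(B)/P(A) = (7/40)/(149/280) = 49/149

49/149


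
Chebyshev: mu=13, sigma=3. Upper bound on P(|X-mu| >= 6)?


k = 6/3 = 2
Chebyshev: P(|X-mu| >= k*sigma) <= 1/k^2 = 1/2^2 = 1/4

1/4


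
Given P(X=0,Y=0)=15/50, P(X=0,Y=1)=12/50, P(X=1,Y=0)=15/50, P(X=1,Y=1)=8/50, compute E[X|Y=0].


P(Y=0) = 30/50
E[X|Y=0] = (0*15 + 1*15)/30 = 15/30 = 1/2

1/2


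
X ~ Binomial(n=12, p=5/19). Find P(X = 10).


P(X=10) = C(12,10) * p^10 * (1-p)^2
= 66 * 9765625/6131066257801 * 196/361
= 126328125000/2213314919066161

126328125000/2213314919066161


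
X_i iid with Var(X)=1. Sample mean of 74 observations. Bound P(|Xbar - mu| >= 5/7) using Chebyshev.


Var(Xbar) = Var(X)/n = 1/74
Chebyshev: P(|Xbar-mu| >= 5/7) <= Var(Xbar)/(5/7)^2 = (1/74)/(25/49) = 49/1850

49/1850


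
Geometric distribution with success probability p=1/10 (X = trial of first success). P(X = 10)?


P(X=10) = (1-p)^9 * p = (9/10)^9 * 1/10
= 387420489/1000000000 * 1/10 = 387420489/10000000000

387420489/10000000000


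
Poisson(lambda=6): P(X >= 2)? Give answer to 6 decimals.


P(X>=2) = 1 - P(X<=1) = 1 - (e^(-6)*6^0/0! + e^(-6)*6^1/1!)
≈ 1 - (0.0024787522 + 0.0148725131)
= 1 - 0.0173512653 = 0.9826487347
≈ 0.982649

0.982649


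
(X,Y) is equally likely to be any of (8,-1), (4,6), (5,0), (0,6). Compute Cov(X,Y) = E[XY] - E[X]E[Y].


E[X]=17/4, E[Y]=11/4, E[XY]=4
Cov(X,Y) = E[XY] - E[X]E[Y] = 4 - 17/4*11/4 = -123/16

-123/16


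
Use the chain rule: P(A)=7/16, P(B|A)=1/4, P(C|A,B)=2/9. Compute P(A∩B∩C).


P(A∩B∩C) = P(A) * P(B|A) * P(C|A∩B)
= 7/16 * 1/4 * 2/9
= 7/64 * 2/9 = 7/288

7/288


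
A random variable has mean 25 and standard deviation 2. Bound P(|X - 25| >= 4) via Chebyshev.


k = 4/2 = 2
Chebyshev: P(|X-mu| >= k*sigma) <= 1/k^2 = 1/2^2 = 1/4

1/4


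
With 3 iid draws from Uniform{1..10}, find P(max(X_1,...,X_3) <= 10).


P(max <= 10) = P(all X_i <= 10) = (P(X_1 <= 10))^3
= (10/10)^3 = 1^3 = 1

1


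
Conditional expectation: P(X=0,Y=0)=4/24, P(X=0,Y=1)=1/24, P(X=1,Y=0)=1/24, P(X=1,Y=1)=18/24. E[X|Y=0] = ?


P(Y=0) = 5/24
E[X|Y=0] = (0*4 + 1*1)/5 = 1/5

1/5


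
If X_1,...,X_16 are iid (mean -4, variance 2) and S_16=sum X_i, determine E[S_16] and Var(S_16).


E[S_n] = n*mu = 16*-4 = -64
Var(S_n) = n*sigma^2 = 16*2 = 32

E[S_16]=-64, Var(S_16)=32


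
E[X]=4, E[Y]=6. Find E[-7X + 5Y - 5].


E[-7X + 5Y - 5] = -7*E[X] + 5*E[Y] - 5
= (-7)*(4) + (5)*(6) + (-5)
= -28 + 30 - 5 = -3

-3


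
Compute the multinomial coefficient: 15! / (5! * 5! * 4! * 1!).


15! = 1307674368000
Denominator: 5!=120 * 5!=120 * 4!=24 * 1!=1
Coefficient = 1307674368000 / 345600 = 3783780

3783780


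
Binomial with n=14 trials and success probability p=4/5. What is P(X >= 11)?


P(X>=11) = P(X=11) + P(X=12) + P(X=13) + P(X=14)
= 1526726656/6103515625 + 1526726656/6103515625 + 939524096/6103515625 + 268435456/6103515625
= 4261412864/6103515625

4261412864/6103515625


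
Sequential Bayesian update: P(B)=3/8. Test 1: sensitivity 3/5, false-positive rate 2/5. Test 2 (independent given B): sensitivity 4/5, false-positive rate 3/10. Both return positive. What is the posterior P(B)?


After test 1: P(+) = 3/5*3/8 + 2/5*5/8 = 19/40
P(B|+) = (9/40)/(19/40) = 9/19
After test 2 (use post1 as new prior): P(+) = 4/5*9/19 + 3/10*10/19 = 51/95
P(B|+,+) = (36/95)/(51/95) = 12/17

12/17


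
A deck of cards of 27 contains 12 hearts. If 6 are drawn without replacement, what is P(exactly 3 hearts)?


P(X=3) = C(12,3)*C(15,3) / C(27,6)
= 220*455 / 296010
= 100100/296010 = 70/207

70/207


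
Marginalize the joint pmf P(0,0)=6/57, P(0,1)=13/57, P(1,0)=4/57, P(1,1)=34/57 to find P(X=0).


P(X=0) = P(0,0)+P(0,1) = 6/57 + 13/57 = 19/57 = 1/3

1/3


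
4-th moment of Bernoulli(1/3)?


For Bernoulli: X in {0,1}
E[X^4] = 0^4*(1-1/3) + 1^4*1/3 = 1/3

1/3


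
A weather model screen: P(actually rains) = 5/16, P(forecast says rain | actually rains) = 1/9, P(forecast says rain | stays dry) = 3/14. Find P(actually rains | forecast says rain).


P(A) = P(A|B)P(B) + P(A|B')P(B') = 1/9*5/16 + 3/14*11/16 = 367/2016
P(B|A) = P(A|B)P(B)/P(A) = (5/144)/(367/2016) = 70/367

70/367


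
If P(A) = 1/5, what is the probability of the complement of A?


P(A') = 1 - P(A) = 1 - 1/5 = 4/5

4/5


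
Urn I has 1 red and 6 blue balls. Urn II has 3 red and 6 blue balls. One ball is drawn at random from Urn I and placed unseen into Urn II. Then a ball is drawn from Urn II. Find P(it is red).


P(transfer red) = 1/7; P(transfer blue) = 6/7
If red transferred: Urn II has 4 red of 10, so P(red|red moved) = 2/5
If blue transferred: Urn II has 3 red of 10, so P(red|blue moved) = 3/10
By total probability: P(red) = 1/7*2/5 + 6/7*3/10 = 11/35

11/35


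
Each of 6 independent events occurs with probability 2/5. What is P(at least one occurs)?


P(at least one) = 1 - P(none)
P(none) = (1 - 2/5)^6 = (3/5)^6 = 729/15625
P(at least one) = 1 - 729/15625 = 14896/15625

14896/15625


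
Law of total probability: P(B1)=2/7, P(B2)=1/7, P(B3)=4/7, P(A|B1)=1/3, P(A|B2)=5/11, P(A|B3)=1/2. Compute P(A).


P(A) = P(A|B1)P(B1) + P(A|B2)P(B2) + P(A|B3)P(B3)
= 1/3*2/7 + 5/11*1/7 + 1/2*4/7
= 2/21 + 5/77 + 2/7 = 103/231

103/231


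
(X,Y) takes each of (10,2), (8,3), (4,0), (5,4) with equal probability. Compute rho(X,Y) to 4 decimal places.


Cov(X,Y) = 0.8125, Var(X) = 5.6875, Var(Y) = 2.1875
rho = Cov/(sqrt(VarX)*sqrt(VarY)) = 0.2304

0.2304


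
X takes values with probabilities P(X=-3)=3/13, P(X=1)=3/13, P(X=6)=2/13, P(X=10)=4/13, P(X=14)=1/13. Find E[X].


E[X] = sum(x * P(x))
= -3*3/13 + 1*3/13 + 6*2/13 + 10*4/13 + 14*1/13
= 60/13

60/13


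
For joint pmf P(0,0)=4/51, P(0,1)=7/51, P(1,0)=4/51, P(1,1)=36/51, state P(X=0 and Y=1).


Read from table: P(X=0, Y=1) = 7/51

7/51


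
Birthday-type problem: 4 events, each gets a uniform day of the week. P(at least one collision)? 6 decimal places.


P(all different) = prod((7-i)/7 for i=0..3) = 0.349854
P(at least one match) = 1 - 0.349854 = 0.650146

0.650146


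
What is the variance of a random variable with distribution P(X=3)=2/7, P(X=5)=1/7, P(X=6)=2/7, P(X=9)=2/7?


E[X] = 41/7, E[X^2] = 277/7
Var(X) = E[X^2] - (E[X])^2 = 277/7 - (41/7)^2 = 258/49

258/49


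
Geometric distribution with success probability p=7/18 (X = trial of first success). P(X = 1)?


P(X=1) = (1-p)^0 * p = (11/18)^0 * 7/18
= 1 * 7/18 = 7/18

7/18


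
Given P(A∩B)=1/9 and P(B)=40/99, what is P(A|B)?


P(A|B) = P(A∩B)/P(B) = (11/99)/(40/99) = 11/40

11/40


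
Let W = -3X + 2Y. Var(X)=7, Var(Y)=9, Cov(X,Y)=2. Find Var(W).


Var(-3X + 2Y) = (-3)^2*Var(X) + 2^2*Var(Y) + 2*(-3)*2*Cov(X,Y)
= 9*7 + 4*9 - 12*2
= 63 + 36 - 24 = 75

75


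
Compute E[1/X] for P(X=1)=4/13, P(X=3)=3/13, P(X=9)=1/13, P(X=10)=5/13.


E[1/X] = sum(g(x)*P(x))
= 1*4/13 + 1/3*3/13 + 1/9*1/13 + 1/10*5/13
= 101/234

101/234


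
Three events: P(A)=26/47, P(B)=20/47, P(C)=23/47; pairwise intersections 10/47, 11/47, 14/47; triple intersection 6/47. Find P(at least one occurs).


P(A∪B∪C) = P(A)+P(B)+P(C) - P(AB)-P(AC)-P(BC) + P(ABC)
= 26/47+20/47+23/47 - 10/47-11/47-14/47 + 6/47
= 40/47

40/47


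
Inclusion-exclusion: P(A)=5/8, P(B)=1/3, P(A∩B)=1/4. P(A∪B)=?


P(A∪B) = P(A) + P(B) - P(A∩B)
= 5/8 + 1/3 - 1/4 = 17/24

17/24


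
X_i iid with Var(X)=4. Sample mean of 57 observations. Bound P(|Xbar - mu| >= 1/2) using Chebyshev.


Var(Xbar) = Var(X)/n = 4/57
Chebyshev: P(|Xbar-mu| >= 1/2) <= Var(Xbar)/(1/2)^2 = (4/57)/(1/4) = 16/57

16/57


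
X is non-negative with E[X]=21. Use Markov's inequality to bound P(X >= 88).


Markov: P(X >= a) <= E[X]/a
P(X >= 88) <= 21/88

21/88


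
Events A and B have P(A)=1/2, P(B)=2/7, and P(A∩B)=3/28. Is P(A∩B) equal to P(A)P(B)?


P(A)*P(B) = 1/2*2/7 = 1/7
P(A∩B) = 3/28 != 1/7, so not independent

No, A and B are not independent


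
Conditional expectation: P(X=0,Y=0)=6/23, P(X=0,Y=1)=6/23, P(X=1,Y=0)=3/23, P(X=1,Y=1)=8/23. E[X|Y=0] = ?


P(Y=0) = 9/23
E[X|Y=0] = (0*6 + 1*3)/9 = 3/9 = 1/3

1/3


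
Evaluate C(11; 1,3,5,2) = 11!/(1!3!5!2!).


11! = 39916800
Denominator: 1!=1 * 3!=6 * 5!=120 * 2!=2
Coefficient = 39916800 / 1440 = 27720

27720


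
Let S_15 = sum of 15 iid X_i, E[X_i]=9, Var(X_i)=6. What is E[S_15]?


E[S_n] = n*E[X_1] = 15*9 = 135

135


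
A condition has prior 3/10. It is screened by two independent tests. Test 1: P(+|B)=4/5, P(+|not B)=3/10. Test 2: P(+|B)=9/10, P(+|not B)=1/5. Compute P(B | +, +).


After test 1: P(+) = 4/5*3/10 + 3/10*7/10 = 9/20
P(B|+) = (6/25)/(9/20) = 8/15
After test 2 (use post1 as new prior): P(+) = 9/10*8/15 + 1/5*7/15 = 43/75
P(B|+,+) = (12/25)/(43/75) = 36/43

36/43


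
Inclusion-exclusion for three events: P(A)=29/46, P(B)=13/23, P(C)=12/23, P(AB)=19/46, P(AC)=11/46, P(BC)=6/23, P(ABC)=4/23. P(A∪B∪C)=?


P(A∪B∪C) = P(A)+P(B)+P(C) - P(AB)-P(AC)-P(BC) + P(ABC)
= 29/46+13/23+12/23 - 19/46-11/46-6/23 + 4/23
= 45/46

45/46


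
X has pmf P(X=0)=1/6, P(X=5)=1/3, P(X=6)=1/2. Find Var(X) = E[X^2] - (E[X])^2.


E[X] = 14/3, E[X^2] = 79/3
Var(X) = E[X^2] - (E[X])^2 = 79/3 - (14/3)^2 = 41/9

41/9


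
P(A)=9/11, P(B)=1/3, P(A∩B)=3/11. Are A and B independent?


P(A)*P(B) = 9/11*1/3 = 3/11
P(A∩B) = 3/11, which equals P(A)P(B), so independent

Yes, A and B are independent


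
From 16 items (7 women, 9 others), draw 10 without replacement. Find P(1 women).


P(X=1) = C(7,1)*C(9,9) / C(16,10)
= 7*1 / 8008
= 7/8008 = 1/1144

1/1144


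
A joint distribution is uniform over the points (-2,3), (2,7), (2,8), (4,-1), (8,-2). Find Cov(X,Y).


E[X]=14/5, E[Y]=3, E[XY]=4/5
Cov(X,Y) = E[XY] - E[X]E[Y] = 4/5 - 14/5*3 = -38/5

-38/5


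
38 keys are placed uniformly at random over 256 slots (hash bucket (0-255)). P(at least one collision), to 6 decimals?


P(all different) = prod((256-i)/256 for i=0..37) = 0.055523
P(at least one match) = 1 - 0.055523 = 0.944477

0.944477


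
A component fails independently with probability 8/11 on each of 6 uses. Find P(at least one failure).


P(at least one) = 1 - P(none)
P(none) = (1 - 8/11)^6 = (3/11)^6 = 729/1771561
P(at least one) = 1 - 729/1771561 = 1770832/1771561

1770832/1771561


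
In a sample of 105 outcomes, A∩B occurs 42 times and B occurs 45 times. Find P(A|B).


P(A|B) = P(A∩B)/P(B) = (42/105)/(45/105) = 42/45 = 14/15

14/15


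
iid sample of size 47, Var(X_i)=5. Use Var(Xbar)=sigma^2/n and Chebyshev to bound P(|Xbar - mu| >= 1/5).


Var(Xbar) = Var(X)/n = 5/47
Chebyshev: P(|Xbar-mu| >= 1/5) <= Var(Xbar)/(1/5)^2 = (5/47)/(1/25) = 125/47
Bound exceeds 1, so trivial bound: 1

1


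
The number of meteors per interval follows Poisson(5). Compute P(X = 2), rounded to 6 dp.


P(X=2) = e^(-5) * 5^2 / 2!
≈ 0.006737946999 * 25 / 2
≈ 0.084224

0.084224


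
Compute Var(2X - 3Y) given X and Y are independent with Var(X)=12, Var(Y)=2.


Independence => Cov(X,Y)=0
Var(2X - 3Y) = 2^2*Var(X) + (-3)^2*Var(Y)
= 4*12 + 9*2 = 66

66


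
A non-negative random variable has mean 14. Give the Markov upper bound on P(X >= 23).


Markov: P(X >= a) <= E[X]/a
P(X >= 23) <= 14/23

14/23


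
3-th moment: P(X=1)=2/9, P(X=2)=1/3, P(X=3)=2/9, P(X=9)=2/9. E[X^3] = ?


E[X^3] = sum(x^3 * P(x))
= 1*2/9 + 8*1/3 + 27*2/9 + 729*2/9
= 1538/9

1538/9


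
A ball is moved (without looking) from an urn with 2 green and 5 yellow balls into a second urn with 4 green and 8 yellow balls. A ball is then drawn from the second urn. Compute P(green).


P(transfer green) = 2/7; P(transfer yellow) = 5/7
If green transferred: Urn II has 5 green of 13, so P(green|green moved) = 5/13
If yellow transferred: Urn II has 4 green of 13, so P(green|yellow moved) = 4/13
By total probability: P(green) = 2/7*5/13 + 5/7*4/13 = 30/91

30/91


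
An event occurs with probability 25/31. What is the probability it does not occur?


P(A') = 1 - P(A) = 1 - 25/31 = 6/31

6/31


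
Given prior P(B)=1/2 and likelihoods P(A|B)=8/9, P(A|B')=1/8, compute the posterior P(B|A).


P(A) = P(A|B)P(B) + P(A|B')P(B') = 8/9*1/2 + 1/8*1/2 = 73/144
P(B|A) = P(A|B)P(B)/P(A) = (4/9)/(73/144) = 64/73

64/73


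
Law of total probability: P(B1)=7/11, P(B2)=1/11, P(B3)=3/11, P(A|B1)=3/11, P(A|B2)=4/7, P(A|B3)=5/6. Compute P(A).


P(A) = P(A|B1)P(B1) + P(A|B2)P(B2) + P(A|B3)P(B3)
= 3/11*7/11 + 4/7*1/11 + 5/6*3/11
= 21/121 + 4/77 + 5/22 = 767/1694

767/1694


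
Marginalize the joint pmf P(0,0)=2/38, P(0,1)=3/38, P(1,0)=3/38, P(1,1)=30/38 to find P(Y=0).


P(Y=0) = P(0,0)+P(1,0) = 2/38 + 3/38 = 5/38

5/38


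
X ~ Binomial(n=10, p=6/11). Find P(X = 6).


P(X=6) = C(10,6) * p^6 * (1-p)^4
= 210 * 46656/1771561 * 625/14641
= 6123600000/25937424601

6123600000/25937424601


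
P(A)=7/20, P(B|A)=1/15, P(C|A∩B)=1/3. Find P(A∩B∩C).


P(A∩B∩C) = P(A) * P(B|A) * P(C|A∩B)
= 7/20 * 1/15 * 1/3
= 7/300 * 1/3 = 7/900

7/900


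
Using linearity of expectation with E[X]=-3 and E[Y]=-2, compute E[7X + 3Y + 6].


E[7X + 3Y + 6] = 7*E[X] + 3*E[Y] + 6
= (7)*(-3) + (3)*(-2) + (6)
= -21 - 6 + 6 = -21

-21
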